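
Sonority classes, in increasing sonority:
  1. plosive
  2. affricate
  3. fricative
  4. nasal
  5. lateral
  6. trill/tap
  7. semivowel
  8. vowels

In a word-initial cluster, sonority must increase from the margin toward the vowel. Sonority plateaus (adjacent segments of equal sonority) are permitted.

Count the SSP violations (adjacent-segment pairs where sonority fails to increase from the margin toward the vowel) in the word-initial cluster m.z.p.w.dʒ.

3

/m/ is a nasal (sonority 4).
/z/ is a fricative (sonority 3).
/p/ is a plosive (sonority 1).
/w/ is a semivowel (sonority 7).
/dʒ/ is an affricate (sonority 2).
/m/→/z/: 4→3 (does not rise) — violation.
/z/→/p/: 3→1 (does not rise) — violation.
/p/→/w/: 1→7 (rises) — ok.
/w/→/dʒ/: 7→2 (does not rise) — violation.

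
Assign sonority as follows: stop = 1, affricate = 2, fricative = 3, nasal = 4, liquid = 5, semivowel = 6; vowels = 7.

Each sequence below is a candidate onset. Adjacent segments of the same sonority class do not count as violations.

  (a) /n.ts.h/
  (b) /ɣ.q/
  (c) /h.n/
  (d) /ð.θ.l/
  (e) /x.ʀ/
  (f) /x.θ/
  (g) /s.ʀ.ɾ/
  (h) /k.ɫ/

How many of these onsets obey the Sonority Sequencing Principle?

6

(a) 4-2-3 → violates
(b) 3-1 → violates
(c) 3-4 → obeys
(d) 3-3-5 → obeys
(e) 3-5 → obeys
(f) 3-3 → obeys
(g) 3-5-5 → obeys
(h) 1-5 → obeys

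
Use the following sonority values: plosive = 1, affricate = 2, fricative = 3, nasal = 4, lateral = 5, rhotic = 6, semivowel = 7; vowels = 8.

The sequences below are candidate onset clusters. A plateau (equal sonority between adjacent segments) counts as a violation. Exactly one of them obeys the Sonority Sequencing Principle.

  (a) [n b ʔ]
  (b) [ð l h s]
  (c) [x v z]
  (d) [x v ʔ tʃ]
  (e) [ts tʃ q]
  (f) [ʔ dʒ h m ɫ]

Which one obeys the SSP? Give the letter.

f

(a) 4-1-1 → violates
(b) 3-5-3-3 → violates
(c) 3-3-3 → violates
(d) 3-3-1-2 → violates
(e) 2-2-1 → violates
(f) 1-2-3-4-5 → obeys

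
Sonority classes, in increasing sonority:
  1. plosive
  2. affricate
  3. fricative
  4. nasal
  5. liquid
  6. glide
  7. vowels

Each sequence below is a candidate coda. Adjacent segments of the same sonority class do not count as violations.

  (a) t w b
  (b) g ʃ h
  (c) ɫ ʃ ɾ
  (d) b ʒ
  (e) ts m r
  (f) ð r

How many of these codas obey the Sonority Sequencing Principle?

0

(a) t w b: profile 1-6-1 — violates.
(b) g ʃ h: profile 1-3-3 — violates.
(c) ɫ ʃ ɾ: profile 5-3-5 — violates.
(d) b ʒ: profile 1-3 — violates.
(e) ts m r: profile 2-4-5 — violates.
(f) ð r: profile 3-5 — violates.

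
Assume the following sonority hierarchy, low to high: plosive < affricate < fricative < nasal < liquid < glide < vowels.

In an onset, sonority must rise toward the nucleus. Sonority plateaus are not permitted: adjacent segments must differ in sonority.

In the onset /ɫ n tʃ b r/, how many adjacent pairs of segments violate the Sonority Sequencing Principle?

3

/ɫ/: liquid = 5.
/n/: nasal = 4.
/tʃ/: affricate = 2.
/b/: plosive = 1.
/r/: liquid = 5.
/ɫ/→/n/: 5→4 (does not rise) — violation.
/n/→/tʃ/: 4→2 (does not rise) — violation.
/tʃ/→/b/: 2→1 (does not rise) — violation.
/b/→/r/: 1→5 (rises) — ok.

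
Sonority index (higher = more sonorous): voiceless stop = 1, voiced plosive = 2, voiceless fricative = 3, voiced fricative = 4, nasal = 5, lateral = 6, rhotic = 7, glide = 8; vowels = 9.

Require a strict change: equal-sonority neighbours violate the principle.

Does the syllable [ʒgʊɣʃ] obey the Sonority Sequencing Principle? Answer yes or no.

no

Onset: /ʒ/ is a voiced fricative (sonority 4), /g/ is a voiced plosive (sonority 2); then the nucleus /ʊ/ (sonority 9).
Onset profile 4-2-9 — does not strictly rise throughout.
Coda: /ɣ/ is a voiced fricative (sonority 4), /ʃ/ is a voiceless fricative (sonority 3).
Coda profile 9-4-3 — falls from the nucleus.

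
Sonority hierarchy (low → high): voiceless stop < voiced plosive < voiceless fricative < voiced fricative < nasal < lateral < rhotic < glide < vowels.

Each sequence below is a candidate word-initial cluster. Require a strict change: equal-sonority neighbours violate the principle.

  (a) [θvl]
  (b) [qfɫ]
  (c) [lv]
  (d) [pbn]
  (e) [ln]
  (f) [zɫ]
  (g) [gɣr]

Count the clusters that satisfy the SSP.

(a) [θvl]: profile 3-4-6 — obeys.
(b) [qfɫ]: profile 1-3-6 — obeys.
(c) [lv]: profile 6-4 — violates.
(d) [pbn]: profile 1-2-5 — obeys.
(e) [ln]: profile 6-5 — violates.
(f) [zɫ]: profile 4-6 — obeys.
(g) [gɣr]: profile 2-4-7 — obeys.

5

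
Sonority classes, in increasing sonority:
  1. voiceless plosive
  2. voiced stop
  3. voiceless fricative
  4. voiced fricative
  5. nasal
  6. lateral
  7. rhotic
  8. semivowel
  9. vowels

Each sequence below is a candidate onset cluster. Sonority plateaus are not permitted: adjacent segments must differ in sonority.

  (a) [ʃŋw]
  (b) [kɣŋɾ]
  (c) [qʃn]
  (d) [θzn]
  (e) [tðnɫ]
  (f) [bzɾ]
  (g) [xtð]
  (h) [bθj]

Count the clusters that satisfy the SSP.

(a) sonority 3-5-8: well-formed.
(b) sonority 1-4-5-7: well-formed.
(c) sonority 1-3-5: well-formed.
(d) sonority 3-4-5: well-formed.
(e) sonority 1-4-5-6: well-formed.
(f) sonority 2-4-7: well-formed.
(g) sonority 3-1-4: ill-formed.
(h) sonority 2-3-8: well-formed.

7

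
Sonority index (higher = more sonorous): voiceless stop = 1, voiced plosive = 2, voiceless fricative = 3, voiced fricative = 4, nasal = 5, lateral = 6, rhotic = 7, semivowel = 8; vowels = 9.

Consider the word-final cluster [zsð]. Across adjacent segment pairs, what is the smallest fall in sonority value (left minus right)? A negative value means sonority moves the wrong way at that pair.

-1

/z/: voiced fricative = 4.
/s/: voiceless fricative = 3.
/ð/: voiced fricative = 4.
/z/→/s/: change +1.
/s/→/ð/: change -1.
Minimum = -1.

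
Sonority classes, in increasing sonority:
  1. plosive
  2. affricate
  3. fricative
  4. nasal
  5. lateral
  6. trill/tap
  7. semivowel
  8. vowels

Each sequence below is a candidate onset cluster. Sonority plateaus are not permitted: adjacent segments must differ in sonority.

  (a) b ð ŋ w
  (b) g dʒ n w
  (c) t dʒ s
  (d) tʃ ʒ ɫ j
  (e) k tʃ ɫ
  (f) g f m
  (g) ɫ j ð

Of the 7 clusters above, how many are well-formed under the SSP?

(a) b ð ŋ w: profile 1-3-4-7 — obeys.
(b) g dʒ n w: profile 1-2-4-7 — obeys.
(c) t dʒ s: profile 1-2-3 — obeys.
(d) tʃ ʒ ɫ j: profile 2-3-5-7 — obeys.
(e) k tʃ ɫ: profile 1-2-5 — obeys.
(f) g f m: profile 1-3-4 — obeys.
(g) ɫ j ð: profile 5-7-3 — violates.

6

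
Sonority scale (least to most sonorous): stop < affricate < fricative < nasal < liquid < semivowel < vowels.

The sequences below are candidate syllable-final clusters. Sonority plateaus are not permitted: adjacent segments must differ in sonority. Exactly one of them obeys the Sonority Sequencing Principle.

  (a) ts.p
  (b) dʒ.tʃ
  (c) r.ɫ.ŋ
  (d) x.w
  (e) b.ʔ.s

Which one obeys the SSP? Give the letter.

a

(a) 2-1 → obeys
(b) 2-2 → violates
(c) 5-5-4 → violates
(d) 3-6 → violates
(e) 1-1-3 → violates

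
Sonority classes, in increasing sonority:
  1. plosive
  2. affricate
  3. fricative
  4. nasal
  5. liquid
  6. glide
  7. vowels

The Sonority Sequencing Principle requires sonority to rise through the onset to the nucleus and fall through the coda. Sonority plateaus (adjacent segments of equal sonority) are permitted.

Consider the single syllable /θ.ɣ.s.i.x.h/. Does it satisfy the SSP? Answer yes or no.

Onset: /θ/ is a fricative (sonority 3), /ɣ/ is a fricative (sonority 3), /s/ is a fricative (sonority 3); then the nucleus /i/ (sonority 7).
Onset profile 3-3-3-7 — rises to the nucleus.
Coda: /x/ is a fricative (sonority 3), /h/ is a fricative (sonority 3).
Coda profile 7-3-3 — falls from the nucleus.

yes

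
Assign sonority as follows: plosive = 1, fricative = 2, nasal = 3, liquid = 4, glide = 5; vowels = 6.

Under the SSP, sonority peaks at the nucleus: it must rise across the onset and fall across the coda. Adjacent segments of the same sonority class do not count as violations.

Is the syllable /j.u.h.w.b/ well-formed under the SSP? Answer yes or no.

Onset: /j/ is a glide (sonority 5); then the nucleus /u/ (sonority 6).
Onset profile 5-6 — rises to the nucleus.
Coda: /h/ is a fricative (sonority 2), /w/ is a glide (sonority 5), /b/ is a plosive (sonority 1).
Coda profile 6-2-5-1 — does not fall throughout.

no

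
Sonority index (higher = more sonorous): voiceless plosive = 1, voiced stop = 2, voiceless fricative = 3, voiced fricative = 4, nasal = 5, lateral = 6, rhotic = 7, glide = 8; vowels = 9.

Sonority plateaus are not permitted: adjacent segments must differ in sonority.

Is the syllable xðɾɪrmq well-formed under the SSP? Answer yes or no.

Onset: /x/ is a voiceless fricative (sonority 3), /ð/ is a voiced fricative (sonority 4), /ɾ/ is a rhotic (sonority 7); then the nucleus /ɪ/ (sonority 9).
Onset profile 3-4-7-9 — rises to the nucleus.
Coda: /r/ is a rhotic (sonority 7), /m/ is a nasal (sonority 5), /q/ is a voiceless plosive (sonority 1).
Coda profile 9-7-5-1 — falls from the nucleus.

yes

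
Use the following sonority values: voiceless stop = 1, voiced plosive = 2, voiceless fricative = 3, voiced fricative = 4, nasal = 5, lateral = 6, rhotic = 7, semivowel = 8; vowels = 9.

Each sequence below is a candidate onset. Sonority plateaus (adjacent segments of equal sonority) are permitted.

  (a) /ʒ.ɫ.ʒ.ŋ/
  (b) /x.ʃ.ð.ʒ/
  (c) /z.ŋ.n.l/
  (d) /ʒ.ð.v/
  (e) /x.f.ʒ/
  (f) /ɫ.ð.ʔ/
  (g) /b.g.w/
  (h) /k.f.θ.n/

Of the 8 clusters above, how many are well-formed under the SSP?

6

(a) /ʒ.ɫ.ʒ.ŋ/: profile 4-6-4-5 — violates.
(b) /x.ʃ.ð.ʒ/: profile 3-3-4-4 — obeys.
(c) /z.ŋ.n.l/: profile 4-5-5-6 — obeys.
(d) /ʒ.ð.v/: profile 4-4-4 — obeys.
(e) /x.f.ʒ/: profile 3-3-4 — obeys.
(f) /ɫ.ð.ʔ/: profile 6-4-1 — violates.
(g) /b.g.w/: profile 2-2-8 — obeys.
(h) /k.f.θ.n/: profile 1-3-3-5 — obeys.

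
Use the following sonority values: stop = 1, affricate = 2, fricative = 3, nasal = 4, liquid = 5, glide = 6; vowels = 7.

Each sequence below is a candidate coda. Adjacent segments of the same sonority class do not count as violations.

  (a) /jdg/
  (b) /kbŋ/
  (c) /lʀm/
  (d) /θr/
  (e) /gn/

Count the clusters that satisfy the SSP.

(a) /jdg/: profile 6-1-1 — obeys.
(b) /kbŋ/: profile 1-1-4 — violates.
(c) /lʀm/: profile 5-5-4 — obeys.
(d) /θr/: profile 3-5 — violates.
(e) /gn/: profile 1-4 — violates.

2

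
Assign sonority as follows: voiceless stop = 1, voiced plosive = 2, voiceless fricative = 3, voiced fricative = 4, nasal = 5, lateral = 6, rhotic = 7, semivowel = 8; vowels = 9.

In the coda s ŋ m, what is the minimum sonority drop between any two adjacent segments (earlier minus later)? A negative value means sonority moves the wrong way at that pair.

-2

/s/: voiceless fricative = 3.
/ŋ/: nasal = 5.
/m/: nasal = 5.
/s/→/ŋ/: change -2.
/ŋ/→/m/: change +0.
Minimum = -2.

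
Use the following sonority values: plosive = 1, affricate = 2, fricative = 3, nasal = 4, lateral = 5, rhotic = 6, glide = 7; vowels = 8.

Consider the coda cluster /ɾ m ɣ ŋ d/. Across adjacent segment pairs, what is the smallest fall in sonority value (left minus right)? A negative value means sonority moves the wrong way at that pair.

/ɾ/: rhotic = 6.
/m/: nasal = 4.
/ɣ/: fricative = 3.
/ŋ/: nasal = 4.
/d/: plosive = 1.
/ɾ/→/m/: change +2.
/m/→/ɣ/: change +1.
/ɣ/→/ŋ/: change -1.
/ŋ/→/d/: change +3.
Minimum = -1.

-1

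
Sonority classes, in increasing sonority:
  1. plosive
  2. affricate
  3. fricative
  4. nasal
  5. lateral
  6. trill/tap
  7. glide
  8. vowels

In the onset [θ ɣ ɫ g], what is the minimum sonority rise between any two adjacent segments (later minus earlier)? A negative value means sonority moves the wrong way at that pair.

/θ/ is a fricative (sonority 3).
/ɣ/ is a fricative (sonority 3).
/ɫ/ is a lateral (sonority 5).
/g/ is a plosive (sonority 1).
/θ/→/ɣ/: change +0.
/ɣ/→/ɫ/: change +2.
/ɫ/→/g/: change -4.
Minimum = -4.

-4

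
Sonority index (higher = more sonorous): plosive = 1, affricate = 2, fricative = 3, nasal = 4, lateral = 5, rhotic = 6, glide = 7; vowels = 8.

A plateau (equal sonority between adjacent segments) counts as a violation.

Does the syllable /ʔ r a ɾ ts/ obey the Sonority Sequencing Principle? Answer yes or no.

Onset: /ʔ/ is a plosive (sonority 1), /r/ is a rhotic (sonority 6); then the nucleus /a/ (sonority 8).
Onset profile 1-6-8 — rises to the nucleus.
Coda: /ɾ/ is a rhotic (sonority 6), /ts/ is an affricate (sonority 2).
Coda profile 8-6-2 — falls from the nucleus.

yes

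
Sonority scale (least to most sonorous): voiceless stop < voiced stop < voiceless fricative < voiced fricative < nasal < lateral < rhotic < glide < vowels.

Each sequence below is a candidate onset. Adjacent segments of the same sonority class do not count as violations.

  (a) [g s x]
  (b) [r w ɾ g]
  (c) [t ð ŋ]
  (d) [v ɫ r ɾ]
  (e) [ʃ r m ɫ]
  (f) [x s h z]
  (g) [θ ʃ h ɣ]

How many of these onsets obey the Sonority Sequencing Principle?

(a) [g s x]: profile 2-3-3 — obeys.
(b) [r w ɾ g]: profile 7-8-7-2 — violates.
(c) [t ð ŋ]: profile 1-4-5 — obeys.
(d) [v ɫ r ɾ]: profile 4-6-7-7 — obeys.
(e) [ʃ r m ɫ]: profile 3-7-5-6 — violates.
(f) [x s h z]: profile 3-3-3-4 — obeys.
(g) [θ ʃ h ɣ]: profile 3-3-3-4 — obeys.

5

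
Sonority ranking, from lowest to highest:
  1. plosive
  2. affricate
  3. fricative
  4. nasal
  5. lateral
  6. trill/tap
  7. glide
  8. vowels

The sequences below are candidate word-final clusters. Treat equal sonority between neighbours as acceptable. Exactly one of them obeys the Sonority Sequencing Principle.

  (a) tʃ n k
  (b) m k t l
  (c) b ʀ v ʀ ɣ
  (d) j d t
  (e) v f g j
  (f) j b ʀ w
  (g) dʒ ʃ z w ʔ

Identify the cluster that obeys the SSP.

(a) sonority 2-4-1: ill-formed.
(b) sonority 4-1-1-5: ill-formed.
(c) sonority 1-6-3-6-3: ill-formed.
(d) sonority 7-1-1: well-formed.
(e) sonority 3-3-1-7: ill-formed.
(f) sonority 7-1-6-7: ill-formed.
(g) sonority 2-3-3-7-1: ill-formed.

d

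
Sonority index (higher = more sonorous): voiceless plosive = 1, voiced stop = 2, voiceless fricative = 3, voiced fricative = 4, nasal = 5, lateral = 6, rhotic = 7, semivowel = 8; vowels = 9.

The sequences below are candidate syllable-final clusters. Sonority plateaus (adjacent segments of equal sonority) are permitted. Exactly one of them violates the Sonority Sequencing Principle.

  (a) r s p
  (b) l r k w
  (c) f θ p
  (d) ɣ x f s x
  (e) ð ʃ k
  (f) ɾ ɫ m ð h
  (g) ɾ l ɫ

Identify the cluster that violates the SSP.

(a) sonority 7-3-1: well-formed.
(b) sonority 6-7-1-8: ill-formed.
(c) sonority 3-3-1: well-formed.
(d) sonority 4-3-3-3-3: well-formed.
(e) sonority 4-3-1: well-formed.
(f) sonority 7-6-5-4-3: well-formed.
(g) sonority 7-6-6: well-formed.

b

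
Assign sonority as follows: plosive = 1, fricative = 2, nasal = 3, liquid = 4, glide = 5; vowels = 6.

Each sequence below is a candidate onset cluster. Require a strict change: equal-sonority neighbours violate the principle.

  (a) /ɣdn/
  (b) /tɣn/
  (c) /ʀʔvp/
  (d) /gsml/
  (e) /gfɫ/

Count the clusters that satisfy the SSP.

(a) 2-1-3 → violates
(b) 1-2-3 → obeys
(c) 4-1-2-1 → violates
(d) 1-2-3-4 → obeys
(e) 1-2-4 → obeys

3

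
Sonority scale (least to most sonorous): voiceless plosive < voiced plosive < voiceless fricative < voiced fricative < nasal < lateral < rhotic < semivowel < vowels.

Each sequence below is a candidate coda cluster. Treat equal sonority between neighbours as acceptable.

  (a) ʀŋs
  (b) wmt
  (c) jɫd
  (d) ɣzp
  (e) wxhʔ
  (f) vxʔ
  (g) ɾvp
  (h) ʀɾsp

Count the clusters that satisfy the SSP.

8

(a) sonority 7-5-3: well-formed.
(b) sonority 8-5-1: well-formed.
(c) sonority 8-6-2: well-formed.
(d) sonority 4-4-1: well-formed.
(e) sonority 8-3-3-1: well-formed.
(f) sonority 4-3-1: well-formed.
(g) sonority 7-4-1: well-formed.
(h) sonority 7-7-3-1: well-formed.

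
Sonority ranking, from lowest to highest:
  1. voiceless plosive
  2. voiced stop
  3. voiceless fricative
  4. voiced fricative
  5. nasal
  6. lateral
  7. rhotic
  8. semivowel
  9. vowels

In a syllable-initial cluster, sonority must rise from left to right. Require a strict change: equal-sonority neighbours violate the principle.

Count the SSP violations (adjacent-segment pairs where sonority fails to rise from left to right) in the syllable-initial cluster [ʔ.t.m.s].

2

/ʔ/: voiceless plosive = 1.
/t/: voiceless plosive = 1.
/m/: nasal = 5.
/s/: voiceless fricative = 3.
/ʔ/→/t/: 1→1 (plateau) — violation.
/t/→/m/: 1→5 (rises) — ok.
/m/→/s/: 5→3 (does not rise) — violation.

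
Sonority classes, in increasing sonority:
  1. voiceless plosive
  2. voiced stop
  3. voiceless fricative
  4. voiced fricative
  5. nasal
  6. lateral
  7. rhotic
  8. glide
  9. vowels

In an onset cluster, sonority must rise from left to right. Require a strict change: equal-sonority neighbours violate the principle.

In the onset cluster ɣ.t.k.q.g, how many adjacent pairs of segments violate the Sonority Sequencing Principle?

3

/ɣ/: voiced fricative = 4.
/t/: voiceless plosive = 1.
/k/: voiceless plosive = 1.
/q/: voiceless plosive = 1.
/g/: voiced stop = 2.
/ɣ/→/t/: 4→1 (does not rise) — violation.
/t/→/k/: 1→1 (plateau) — violation.
/k/→/q/: 1→1 (plateau) — violation.
/q/→/g/: 1→2 (rises) — ok.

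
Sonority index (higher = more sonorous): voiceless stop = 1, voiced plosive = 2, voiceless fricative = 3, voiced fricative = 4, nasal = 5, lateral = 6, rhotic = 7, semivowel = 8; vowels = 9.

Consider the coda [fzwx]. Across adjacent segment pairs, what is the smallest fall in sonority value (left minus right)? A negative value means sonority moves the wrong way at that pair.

/f/ — voiceless fricative, sonority 3.
/z/ — voiced fricative, sonority 4.
/w/ — semivowel, sonority 8.
/x/ — voiceless fricative, sonority 3.
/f/→/z/: change -1.
/z/→/w/: change -4.
/w/→/x/: change +5.
Minimum = -4.

-4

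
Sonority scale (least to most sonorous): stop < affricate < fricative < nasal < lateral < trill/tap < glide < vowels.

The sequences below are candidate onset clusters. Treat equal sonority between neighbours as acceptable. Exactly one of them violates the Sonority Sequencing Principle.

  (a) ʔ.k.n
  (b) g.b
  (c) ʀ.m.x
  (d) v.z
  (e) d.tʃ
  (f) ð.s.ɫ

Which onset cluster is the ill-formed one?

c

(a) sonority 1-1-4: well-formed.
(b) sonority 1-1: well-formed.
(c) sonority 6-4-3: ill-formed.
(d) sonority 3-3: well-formed.
(e) sonority 1-2: well-formed.
(f) sonority 3-3-5: well-formed.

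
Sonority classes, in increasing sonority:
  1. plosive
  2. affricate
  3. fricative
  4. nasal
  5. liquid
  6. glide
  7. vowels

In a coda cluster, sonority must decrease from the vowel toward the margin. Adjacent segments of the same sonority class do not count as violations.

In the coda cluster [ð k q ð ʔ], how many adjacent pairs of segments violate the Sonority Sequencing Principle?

1

/ð/ is a fricative (sonority 3).
/k/ is a plosive (sonority 1).
/q/ is a plosive (sonority 1).
/ð/ is a fricative (sonority 3).
/ʔ/ is a plosive (sonority 1).
/ð/→/k/: 3→1 (falls) — ok.
/k/→/q/: 1→1 (plateau, allowed) — ok.
/q/→/ð/: 1→3 (does not fall) — violation.
/ð/→/ʔ/: 3→1 (falls) — ok.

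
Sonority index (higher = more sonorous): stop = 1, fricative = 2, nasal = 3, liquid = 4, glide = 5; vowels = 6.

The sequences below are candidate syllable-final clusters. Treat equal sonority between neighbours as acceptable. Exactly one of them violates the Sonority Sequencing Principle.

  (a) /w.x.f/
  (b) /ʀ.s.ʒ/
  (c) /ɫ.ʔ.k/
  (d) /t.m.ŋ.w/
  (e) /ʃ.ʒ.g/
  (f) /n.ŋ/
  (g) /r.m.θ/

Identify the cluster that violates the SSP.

(a) sonority 5-2-2: well-formed.
(b) sonority 4-2-2: well-formed.
(c) sonority 4-1-1: well-formed.
(d) sonority 1-3-3-5: ill-formed.
(e) sonority 2-2-1: well-formed.
(f) sonority 3-3: well-formed.
(g) sonority 4-3-2: well-formed.

d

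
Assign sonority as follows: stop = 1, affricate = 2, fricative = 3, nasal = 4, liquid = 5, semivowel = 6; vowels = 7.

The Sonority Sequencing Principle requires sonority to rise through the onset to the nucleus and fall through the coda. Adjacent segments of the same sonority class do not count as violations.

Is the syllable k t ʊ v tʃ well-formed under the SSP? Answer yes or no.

yes

Onset: /k/ is a stop (sonority 1), /t/ is a stop (sonority 1); then the nucleus /ʊ/ (sonority 7).
Onset profile 1-1-7 — rises to the nucleus.
Coda: /v/ is a fricative (sonority 3), /tʃ/ is an affricate (sonority 2).
Coda profile 7-3-2 — falls from the nucleus.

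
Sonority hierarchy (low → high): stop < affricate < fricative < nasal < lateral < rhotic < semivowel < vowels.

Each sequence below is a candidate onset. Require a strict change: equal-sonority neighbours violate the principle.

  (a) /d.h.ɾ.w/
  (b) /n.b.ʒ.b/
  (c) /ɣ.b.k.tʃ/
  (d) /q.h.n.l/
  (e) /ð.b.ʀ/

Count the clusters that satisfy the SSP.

(a) sonority 1-3-6-7: well-formed.
(b) sonority 4-1-3-1: ill-formed.
(c) sonority 3-1-1-2: ill-formed.
(d) sonority 1-3-4-5: well-formed.
(e) sonority 3-1-6: ill-formed.

2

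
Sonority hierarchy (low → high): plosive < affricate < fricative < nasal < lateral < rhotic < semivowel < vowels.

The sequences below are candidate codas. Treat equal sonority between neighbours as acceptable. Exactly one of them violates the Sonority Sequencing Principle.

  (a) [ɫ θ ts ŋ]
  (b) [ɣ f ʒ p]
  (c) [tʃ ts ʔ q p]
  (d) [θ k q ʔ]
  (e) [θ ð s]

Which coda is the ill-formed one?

(a) sonority 5-3-2-4: ill-formed.
(b) sonority 3-3-3-1: well-formed.
(c) sonority 2-2-1-1-1: well-formed.
(d) sonority 3-1-1-1: well-formed.
(e) sonority 3-3-3: well-formed.

a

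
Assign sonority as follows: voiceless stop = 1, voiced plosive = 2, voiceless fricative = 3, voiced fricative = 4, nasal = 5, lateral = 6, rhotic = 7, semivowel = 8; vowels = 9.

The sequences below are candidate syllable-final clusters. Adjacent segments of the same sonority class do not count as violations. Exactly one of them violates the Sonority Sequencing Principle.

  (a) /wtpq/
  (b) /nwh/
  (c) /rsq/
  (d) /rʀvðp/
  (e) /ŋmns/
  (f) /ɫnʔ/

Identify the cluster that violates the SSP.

(a) 8-1-1-1 → obeys
(b) 5-8-3 → violates
(c) 7-3-1 → obeys
(d) 7-7-4-4-1 → obeys
(e) 5-5-5-3 → obeys
(f) 6-5-1 → obeys

b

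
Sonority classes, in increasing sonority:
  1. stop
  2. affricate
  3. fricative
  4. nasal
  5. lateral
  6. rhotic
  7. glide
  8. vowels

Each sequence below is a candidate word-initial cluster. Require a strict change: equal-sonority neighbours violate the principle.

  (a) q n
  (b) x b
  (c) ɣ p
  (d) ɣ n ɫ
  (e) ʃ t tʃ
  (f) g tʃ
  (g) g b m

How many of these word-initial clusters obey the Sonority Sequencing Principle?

(a) 1-4 → obeys
(b) 3-1 → violates
(c) 3-1 → violates
(d) 3-4-5 → obeys
(e) 3-1-2 → violates
(f) 1-2 → obeys
(g) 1-1-4 → violates

3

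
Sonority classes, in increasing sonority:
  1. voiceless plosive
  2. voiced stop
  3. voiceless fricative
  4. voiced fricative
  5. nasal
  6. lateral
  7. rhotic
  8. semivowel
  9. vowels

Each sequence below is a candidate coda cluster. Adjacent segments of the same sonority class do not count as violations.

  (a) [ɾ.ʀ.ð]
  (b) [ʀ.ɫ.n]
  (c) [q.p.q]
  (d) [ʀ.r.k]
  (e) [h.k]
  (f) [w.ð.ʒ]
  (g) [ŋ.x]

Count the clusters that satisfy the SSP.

(a) 7-7-4 → obeys
(b) 7-6-5 → obeys
(c) 1-1-1 → obeys
(d) 7-7-1 → obeys
(e) 3-1 → obeys
(f) 8-4-4 → obeys
(g) 5-3 → obeys

7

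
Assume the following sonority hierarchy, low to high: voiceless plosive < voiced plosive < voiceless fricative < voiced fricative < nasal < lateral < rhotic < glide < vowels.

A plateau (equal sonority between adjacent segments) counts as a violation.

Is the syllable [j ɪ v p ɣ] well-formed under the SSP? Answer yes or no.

Onset: /j/ is a glide (sonority 8); then the nucleus /ɪ/ (sonority 9).
Onset profile 8-9 — rises to the nucleus.
Coda: /v/ is a voiced fricative (sonority 4), /p/ is a voiceless plosive (sonority 1), /ɣ/ is a voiced fricative (sonority 4).
Coda profile 9-4-1-4 — does not strictly fall throughout.

no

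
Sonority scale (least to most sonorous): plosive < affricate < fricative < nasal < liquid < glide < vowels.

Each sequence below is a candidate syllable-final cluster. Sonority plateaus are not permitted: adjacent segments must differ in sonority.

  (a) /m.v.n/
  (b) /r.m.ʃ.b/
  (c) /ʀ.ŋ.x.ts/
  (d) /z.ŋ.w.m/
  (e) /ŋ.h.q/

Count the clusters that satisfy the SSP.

3

(a) 4-3-4 → violates
(b) 5-4-3-1 → obeys
(c) 5-4-3-2 → obeys
(d) 3-4-6-4 → violates
(e) 4-3-1 → obeys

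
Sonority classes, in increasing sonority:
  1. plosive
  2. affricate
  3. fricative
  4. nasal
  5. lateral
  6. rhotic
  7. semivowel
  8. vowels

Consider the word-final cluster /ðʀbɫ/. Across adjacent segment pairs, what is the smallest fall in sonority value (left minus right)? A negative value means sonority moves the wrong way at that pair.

/ð/ — fricative, sonority 3.
/ʀ/ — rhotic, sonority 6.
/b/ — plosive, sonority 1.
/ɫ/ — lateral, sonority 5.
/ð/→/ʀ/: change -3.
/ʀ/→/b/: change +5.
/b/→/ɫ/: change -4.
Minimum = -4.

-4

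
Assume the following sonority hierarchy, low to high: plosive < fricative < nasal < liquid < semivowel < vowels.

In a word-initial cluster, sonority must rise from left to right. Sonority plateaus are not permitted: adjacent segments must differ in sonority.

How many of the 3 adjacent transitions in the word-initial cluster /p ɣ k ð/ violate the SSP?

/p/ — plosive, sonority 1.
/ɣ/ — fricative, sonority 2.
/k/ — plosive, sonority 1.
/ð/ — fricative, sonority 2.
/p/→/ɣ/: 1→2 (rises) — ok.
/ɣ/→/k/: 2→1 (does not rise) — violation.
/k/→/ð/: 1→2 (rises) — ok.

1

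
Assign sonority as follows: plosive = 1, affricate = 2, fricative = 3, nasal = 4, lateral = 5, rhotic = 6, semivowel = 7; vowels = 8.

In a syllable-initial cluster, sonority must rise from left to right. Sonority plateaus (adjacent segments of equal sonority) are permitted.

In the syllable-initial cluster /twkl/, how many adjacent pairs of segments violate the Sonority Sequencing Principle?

1

/t/: plosive = 1.
/w/: semivowel = 7.
/k/: plosive = 1.
/l/: lateral = 5.
/t/→/w/: 1→7 (rises) — ok.
/w/→/k/: 7→1 (does not rise) — violation.
/k/→/l/: 1→5 (rises) — ok.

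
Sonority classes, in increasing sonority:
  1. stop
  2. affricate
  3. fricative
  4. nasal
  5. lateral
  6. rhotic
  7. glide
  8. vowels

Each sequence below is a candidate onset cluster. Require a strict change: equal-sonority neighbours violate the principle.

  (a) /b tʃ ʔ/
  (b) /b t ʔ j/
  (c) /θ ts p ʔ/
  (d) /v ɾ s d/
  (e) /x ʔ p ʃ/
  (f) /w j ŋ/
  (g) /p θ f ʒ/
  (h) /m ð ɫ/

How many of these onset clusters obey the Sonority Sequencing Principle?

(a) /b tʃ ʔ/: profile 1-2-1 — violates.
(b) /b t ʔ j/: profile 1-1-1-7 — violates.
(c) /θ ts p ʔ/: profile 3-2-1-1 — violates.
(d) /v ɾ s d/: profile 3-6-3-1 — violates.
(e) /x ʔ p ʃ/: profile 3-1-1-3 — violates.
(f) /w j ŋ/: profile 7-7-4 — violates.
(g) /p θ f ʒ/: profile 1-3-3-3 — violates.
(h) /m ð ɫ/: profile 4-3-5 — violates.

0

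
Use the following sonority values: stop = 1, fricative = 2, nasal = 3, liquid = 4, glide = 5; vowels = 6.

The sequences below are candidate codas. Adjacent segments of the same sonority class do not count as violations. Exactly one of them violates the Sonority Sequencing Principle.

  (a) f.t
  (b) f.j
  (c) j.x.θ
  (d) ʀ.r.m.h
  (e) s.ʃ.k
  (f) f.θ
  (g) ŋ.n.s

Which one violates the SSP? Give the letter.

b

(a) sonority 2-1: well-formed.
(b) sonority 2-5: ill-formed.
(c) sonority 5-2-2: well-formed.
(d) sonority 4-4-3-2: well-formed.
(e) sonority 2-2-1: well-formed.
(f) sonority 2-2: well-formed.
(g) sonority 3-3-2: well-formed.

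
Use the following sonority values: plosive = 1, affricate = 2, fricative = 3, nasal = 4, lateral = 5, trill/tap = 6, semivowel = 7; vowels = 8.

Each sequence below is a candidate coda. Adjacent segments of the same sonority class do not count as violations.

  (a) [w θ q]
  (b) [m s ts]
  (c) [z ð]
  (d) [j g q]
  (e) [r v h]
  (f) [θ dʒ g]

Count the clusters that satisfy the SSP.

(a) 7-3-1 → obeys
(b) 4-3-2 → obeys
(c) 3-3 → obeys
(d) 7-1-1 → obeys
(e) 6-3-3 → obeys
(f) 3-2-1 → obeys

6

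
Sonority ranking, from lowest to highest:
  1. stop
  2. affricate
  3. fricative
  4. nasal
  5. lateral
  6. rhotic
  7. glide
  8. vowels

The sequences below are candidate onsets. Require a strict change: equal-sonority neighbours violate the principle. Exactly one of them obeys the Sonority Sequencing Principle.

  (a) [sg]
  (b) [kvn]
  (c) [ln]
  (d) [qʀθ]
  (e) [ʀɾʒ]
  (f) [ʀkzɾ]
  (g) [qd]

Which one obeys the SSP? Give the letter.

(a) 3-1 → violates
(b) 1-3-4 → obeys
(c) 5-4 → violates
(d) 1-6-3 → violates
(e) 6-6-3 → violates
(f) 6-1-3-6 → violates
(g) 1-1 → violates

b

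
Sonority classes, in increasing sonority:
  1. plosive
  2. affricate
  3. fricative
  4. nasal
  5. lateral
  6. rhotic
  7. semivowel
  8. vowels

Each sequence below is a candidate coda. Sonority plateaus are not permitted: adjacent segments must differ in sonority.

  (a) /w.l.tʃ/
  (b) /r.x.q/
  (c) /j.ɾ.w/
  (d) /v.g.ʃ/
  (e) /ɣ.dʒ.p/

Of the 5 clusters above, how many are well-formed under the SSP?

3

(a) sonority 7-5-2: well-formed.
(b) sonority 6-3-1: well-formed.
(c) sonority 7-6-7: ill-formed.
(d) sonority 3-1-3: ill-formed.
(e) sonority 3-2-1: well-formed.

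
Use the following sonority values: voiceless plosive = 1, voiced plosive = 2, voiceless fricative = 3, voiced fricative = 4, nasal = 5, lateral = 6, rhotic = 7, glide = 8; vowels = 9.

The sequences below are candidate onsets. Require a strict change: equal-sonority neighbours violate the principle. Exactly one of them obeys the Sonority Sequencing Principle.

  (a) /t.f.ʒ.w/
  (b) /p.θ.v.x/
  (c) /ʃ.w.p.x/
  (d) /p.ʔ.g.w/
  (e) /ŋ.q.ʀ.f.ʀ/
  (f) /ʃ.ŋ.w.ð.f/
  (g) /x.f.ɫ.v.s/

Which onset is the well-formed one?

(a) /t.f.ʒ.w/: profile 1-3-4-8 — obeys.
(b) /p.θ.v.x/: profile 1-3-4-3 — violates.
(c) /ʃ.w.p.x/: profile 3-8-1-3 — violates.
(d) /p.ʔ.g.w/: profile 1-1-2-8 — violates.
(e) /ŋ.q.ʀ.f.ʀ/: profile 5-1-7-3-7 — violates.
(f) /ʃ.ŋ.w.ð.f/: profile 3-5-8-4-3 — violates.
(g) /x.f.ɫ.v.s/: profile 3-3-6-4-3 — violates.

a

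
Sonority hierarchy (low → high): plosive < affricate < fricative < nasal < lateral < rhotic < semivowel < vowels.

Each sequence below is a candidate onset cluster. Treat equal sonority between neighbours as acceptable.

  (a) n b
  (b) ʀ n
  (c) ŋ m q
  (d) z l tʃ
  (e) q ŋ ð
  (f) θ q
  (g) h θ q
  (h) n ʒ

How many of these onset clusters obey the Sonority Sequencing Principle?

(a) sonority 4-1: ill-formed.
(b) sonority 6-4: ill-formed.
(c) sonority 4-4-1: ill-formed.
(d) sonority 3-5-2: ill-formed.
(e) sonority 1-4-3: ill-formed.
(f) sonority 3-1: ill-formed.
(g) sonority 3-3-1: ill-formed.
(h) sonority 4-3: ill-formed.

0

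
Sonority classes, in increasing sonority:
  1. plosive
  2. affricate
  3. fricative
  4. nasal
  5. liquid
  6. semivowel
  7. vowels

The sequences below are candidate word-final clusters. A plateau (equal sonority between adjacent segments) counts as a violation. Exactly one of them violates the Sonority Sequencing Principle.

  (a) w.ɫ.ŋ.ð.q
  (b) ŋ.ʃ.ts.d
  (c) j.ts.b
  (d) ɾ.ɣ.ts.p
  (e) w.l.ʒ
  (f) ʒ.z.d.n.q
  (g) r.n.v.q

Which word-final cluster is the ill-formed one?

f

(a) sonority 6-5-4-3-1: well-formed.
(b) sonority 4-3-2-1: well-formed.
(c) sonority 6-2-1: well-formed.
(d) sonority 5-3-2-1: well-formed.
(e) sonority 6-5-3: well-formed.
(f) sonority 3-3-1-4-1: ill-formed.
(g) sonority 5-4-3-1: well-formed.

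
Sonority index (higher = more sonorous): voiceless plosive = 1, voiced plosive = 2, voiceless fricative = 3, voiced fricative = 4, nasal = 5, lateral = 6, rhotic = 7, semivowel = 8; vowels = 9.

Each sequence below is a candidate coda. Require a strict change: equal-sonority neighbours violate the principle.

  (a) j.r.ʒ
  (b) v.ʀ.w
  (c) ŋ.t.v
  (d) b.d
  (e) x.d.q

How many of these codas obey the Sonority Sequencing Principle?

2

(a) 8-7-4 → obeys
(b) 4-7-8 → violates
(c) 5-1-4 → violates
(d) 2-2 → violates
(e) 3-2-1 → obeys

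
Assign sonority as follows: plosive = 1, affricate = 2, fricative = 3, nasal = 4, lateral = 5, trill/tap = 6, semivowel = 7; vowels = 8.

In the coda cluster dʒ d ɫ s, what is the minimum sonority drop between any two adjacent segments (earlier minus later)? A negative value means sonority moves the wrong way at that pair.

-4

/dʒ/ — affricate, sonority 2.
/d/ — plosive, sonority 1.
/ɫ/ — lateral, sonority 5.
/s/ — fricative, sonority 3.
/dʒ/→/d/: change +1.
/d/→/ɫ/: change -4.
/ɫ/→/s/: change +2.
Minimum = -4.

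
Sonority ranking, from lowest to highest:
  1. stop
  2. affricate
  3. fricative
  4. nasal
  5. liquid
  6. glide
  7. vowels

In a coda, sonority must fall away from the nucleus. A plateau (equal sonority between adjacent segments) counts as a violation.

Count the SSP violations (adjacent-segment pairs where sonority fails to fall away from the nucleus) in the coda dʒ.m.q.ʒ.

2

/dʒ/ — affricate, sonority 2.
/m/ — nasal, sonority 4.
/q/ — stop, sonority 1.
/ʒ/ — fricative, sonority 3.
/dʒ/→/m/: 2→4 (does not fall) — violation.
/m/→/q/: 4→1 (falls) — ok.
/q/→/ʒ/: 1→3 (does not fall) — violation.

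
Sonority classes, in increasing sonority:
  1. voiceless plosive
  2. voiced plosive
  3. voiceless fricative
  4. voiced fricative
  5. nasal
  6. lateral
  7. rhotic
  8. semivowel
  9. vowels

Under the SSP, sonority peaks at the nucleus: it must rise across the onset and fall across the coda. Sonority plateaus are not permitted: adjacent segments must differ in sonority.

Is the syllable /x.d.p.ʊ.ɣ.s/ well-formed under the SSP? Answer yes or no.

Onset: /x/ is a voiceless fricative (sonority 3), /d/ is a voiced plosive (sonority 2), /p/ is a voiceless plosive (sonority 1); then the nucleus /ʊ/ (sonority 9).
Onset profile 3-2-1-9 — does not strictly rise throughout.
Coda: /ɣ/ is a voiced fricative (sonority 4), /s/ is a voiceless fricative (sonority 3).
Coda profile 9-4-3 — falls from the nucleus.

no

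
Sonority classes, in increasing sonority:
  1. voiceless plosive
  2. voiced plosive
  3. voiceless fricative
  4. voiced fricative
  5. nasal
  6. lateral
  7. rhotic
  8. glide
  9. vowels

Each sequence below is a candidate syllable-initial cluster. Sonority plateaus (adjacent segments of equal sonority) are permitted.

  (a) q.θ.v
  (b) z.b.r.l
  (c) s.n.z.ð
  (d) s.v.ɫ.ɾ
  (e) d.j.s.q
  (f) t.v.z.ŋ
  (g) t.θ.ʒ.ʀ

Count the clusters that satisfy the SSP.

(a) q.θ.v: profile 1-3-4 — obeys.
(b) z.b.r.l: profile 4-2-7-6 — violates.
(c) s.n.z.ð: profile 3-5-4-4 — violates.
(d) s.v.ɫ.ɾ: profile 3-4-6-7 — obeys.
(e) d.j.s.q: profile 2-8-3-1 — violates.
(f) t.v.z.ŋ: profile 1-4-4-5 — obeys.
(g) t.θ.ʒ.ʀ: profile 1-3-4-7 — obeys.

4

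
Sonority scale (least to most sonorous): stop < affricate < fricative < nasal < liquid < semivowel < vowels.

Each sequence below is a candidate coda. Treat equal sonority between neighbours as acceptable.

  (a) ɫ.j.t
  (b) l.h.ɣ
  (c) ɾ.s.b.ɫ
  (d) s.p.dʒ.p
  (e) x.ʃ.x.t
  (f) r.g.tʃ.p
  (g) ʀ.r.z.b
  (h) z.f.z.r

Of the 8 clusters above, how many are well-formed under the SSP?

(a) sonority 5-6-1: ill-formed.
(b) sonority 5-3-3: well-formed.
(c) sonority 5-3-1-5: ill-formed.
(d) sonority 3-1-2-1: ill-formed.
(e) sonority 3-3-3-1: well-formed.
(f) sonority 5-1-2-1: ill-formed.
(g) sonority 5-5-3-1: well-formed.
(h) sonority 3-3-3-5: ill-formed.

3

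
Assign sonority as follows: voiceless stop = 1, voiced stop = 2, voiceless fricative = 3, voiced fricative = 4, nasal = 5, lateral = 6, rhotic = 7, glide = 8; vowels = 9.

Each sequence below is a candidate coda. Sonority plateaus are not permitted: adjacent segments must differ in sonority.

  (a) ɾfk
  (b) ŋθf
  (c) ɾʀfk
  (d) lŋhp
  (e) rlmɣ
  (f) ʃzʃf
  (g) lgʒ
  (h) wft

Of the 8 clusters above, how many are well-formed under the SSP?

(a) sonority 7-3-1: well-formed.
(b) sonority 5-3-3: ill-formed.
(c) sonority 7-7-3-1: ill-formed.
(d) sonority 6-5-3-1: well-formed.
(e) sonority 7-6-5-4: well-formed.
(f) sonority 3-4-3-3: ill-formed.
(g) sonority 6-2-4: ill-formed.
(h) sonority 8-3-1: well-formed.

4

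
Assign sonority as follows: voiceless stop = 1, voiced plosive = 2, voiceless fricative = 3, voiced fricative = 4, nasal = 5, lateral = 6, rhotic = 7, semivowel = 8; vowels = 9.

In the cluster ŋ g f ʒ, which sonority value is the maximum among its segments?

5

/ŋ/ — nasal, sonority 5.
/g/ — voiced plosive, sonority 2.
/f/ — voiceless fricative, sonority 3.
/ʒ/ — voiced fricative, sonority 4.
The maximum is 5.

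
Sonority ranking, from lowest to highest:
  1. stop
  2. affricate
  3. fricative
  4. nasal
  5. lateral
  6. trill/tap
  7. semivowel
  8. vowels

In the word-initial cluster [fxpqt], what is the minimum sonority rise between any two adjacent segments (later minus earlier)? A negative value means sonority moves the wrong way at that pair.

/f/ is a fricative (sonority 3).
/x/ is a fricative (sonority 3).
/p/ is a stop (sonority 1).
/q/ is a stop (sonority 1).
/t/ is a stop (sonority 1).
/f/→/x/: change +0.
/x/→/p/: change -2.
/p/→/q/: change +0.
/q/→/t/: change +0.
Minimum = -2.

-2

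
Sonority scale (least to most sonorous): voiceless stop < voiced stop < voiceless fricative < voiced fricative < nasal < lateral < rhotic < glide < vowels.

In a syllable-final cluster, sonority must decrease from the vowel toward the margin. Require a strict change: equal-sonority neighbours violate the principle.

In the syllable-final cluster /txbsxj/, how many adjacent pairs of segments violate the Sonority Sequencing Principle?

4

/t/ — voiceless stop, sonority 1.
/x/ — voiceless fricative, sonority 3.
/b/ — voiced stop, sonority 2.
/s/ — voiceless fricative, sonority 3.
/x/ — voiceless fricative, sonority 3.
/j/ — glide, sonority 8.
/t/→/x/: 1→3 (does not fall) — violation.
/x/→/b/: 3→2 (falls) — ok.
/b/→/s/: 2→3 (does not fall) — violation.
/s/→/x/: 3→3 (plateau) — violation.
/x/→/j/: 3→8 (does not fall) — violation.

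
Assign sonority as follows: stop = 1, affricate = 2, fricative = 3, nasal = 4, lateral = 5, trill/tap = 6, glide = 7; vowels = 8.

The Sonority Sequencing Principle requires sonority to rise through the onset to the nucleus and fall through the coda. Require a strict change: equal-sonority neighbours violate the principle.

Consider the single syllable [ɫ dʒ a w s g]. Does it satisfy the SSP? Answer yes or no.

no

Onset: /ɫ/ is a lateral (sonority 5), /dʒ/ is an affricate (sonority 2); then the nucleus /a/ (sonority 8).
Onset profile 5-2-8 — does not strictly rise throughout.
Coda: /w/ is a glide (sonority 7), /s/ is a fricative (sonority 3), /g/ is a stop (sonority 1).
Coda profile 8-7-3-1 — falls from the nucleus.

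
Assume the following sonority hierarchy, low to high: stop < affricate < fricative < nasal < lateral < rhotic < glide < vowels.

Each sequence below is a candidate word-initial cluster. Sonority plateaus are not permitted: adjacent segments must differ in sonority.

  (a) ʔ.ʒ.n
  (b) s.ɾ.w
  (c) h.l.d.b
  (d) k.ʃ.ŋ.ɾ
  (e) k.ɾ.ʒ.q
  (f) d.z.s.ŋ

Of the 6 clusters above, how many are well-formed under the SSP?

3

(a) sonority 1-3-4: well-formed.
(b) sonority 3-6-7: well-formed.
(c) sonority 3-5-1-1: ill-formed.
(d) sonority 1-3-4-6: well-formed.
(e) sonority 1-6-3-1: ill-formed.
(f) sonority 1-3-3-4: ill-formed.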